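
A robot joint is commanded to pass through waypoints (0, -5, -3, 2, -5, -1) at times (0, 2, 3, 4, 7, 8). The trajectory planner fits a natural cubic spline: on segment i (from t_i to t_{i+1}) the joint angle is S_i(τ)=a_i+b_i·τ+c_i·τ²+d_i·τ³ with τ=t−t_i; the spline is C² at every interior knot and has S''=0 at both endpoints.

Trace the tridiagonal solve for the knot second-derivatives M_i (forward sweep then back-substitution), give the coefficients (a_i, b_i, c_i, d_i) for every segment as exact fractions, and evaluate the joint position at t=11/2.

  seg 0: a=0 b=-26791/7302 c=0 d=1067/3651
  seg 1: a=-5 b=-1183/7302 c=2134/1217 d=2983/7302
  seg 2: a=-3 b=16687/3651 c=7251/2434 d=-18617/7302
  seg 3: a=2 b=21029/7302 c=-5683/1217 d=21409/21906
  seg 4: a=-5 b=4561/3651 c=10043/2434 d=-10043/7302
S(11/2) = -17301/19472

Δ: Δ0=-5/2, Δ1=2, Δ2=5, Δ3=-7/3, Δ4=4
row 1: diag=6, rhs=27; c'=1/6, d'=9/2
row 2: denom=4−1·1/6=23/6; d'=(18−1·9/2)/(23/6)=81/23
row 3: denom=8−1·6/23=178/23; d'=(-44−1·81/23)/(178/23)=-1093/178
row 4: denom=8−3·69/178=1217/178; d'=(38−3·-1093/178)/(1217/178)=10043/1217
back: M4=10043/1217
back: M3=-1093/178−69/178·10043/1217=-11366/1217
back: M2=81/23−6/23·-11366/1217=7251/1217
back: M1=9/2−1/6·7251/1217=4268/1217
M: M0=0, M1=4268/1217, M2=7251/1217, M3=-11366/1217, M4=10043/1217, M5=0
seg 0: a=0, c=M0/2=0, d=(M1−M0)/(6·2)=1067/3651, b=Δ0−h0·(2M0+M1)/6=-26791/7302
seg 1: a=-5, c=M1/2=2134/1217, d=(M2−M1)/(6·1)=2983/7302, b=Δ1−h1·(2M1+M2)/6=-1183/7302
seg 2: a=-3, c=M2/2=7251/2434, d=(M3−M2)/(6·1)=-18617/7302, b=Δ2−h2·(2M2+M3)/6=16687/3651
seg 3: a=2, c=M3/2=-5683/1217, d=(M4−M3)/(6·3)=21409/21906, b=Δ3−h3·(2M3+M4)/6=21029/7302
seg 4: a=-5, c=M4/2=10043/2434, d=(M5−M4)/(6·1)=-10043/7302, b=Δ4−h4·(2M4+M5)/6=4561/3651
t_q=11/2 → seg 3, τ=3/2; S=2+21029/7302·τ+-5683/1217·τ²+21409/21906·τ³=-17301/19472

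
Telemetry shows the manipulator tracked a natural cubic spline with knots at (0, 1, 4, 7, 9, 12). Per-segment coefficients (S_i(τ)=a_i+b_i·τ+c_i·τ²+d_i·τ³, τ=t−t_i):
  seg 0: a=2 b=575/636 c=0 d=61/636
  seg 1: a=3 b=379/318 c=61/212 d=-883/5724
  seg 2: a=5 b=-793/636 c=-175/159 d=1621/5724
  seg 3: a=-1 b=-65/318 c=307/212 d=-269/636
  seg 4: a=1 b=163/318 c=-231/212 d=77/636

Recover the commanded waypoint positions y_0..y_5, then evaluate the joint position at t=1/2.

y_0=2 y_1=3 y_2=5 y_3=-1 y_4=1 y_5=-4
S(1/2) = 4179/1696

y_0 = S_0(0) = a_0 = 2
y_1 = S_1(0) = a_1 = 3
y_2 = S_2(0) = a_2 = 5
y_3 = S_3(0) = a_3 = -1
y_4 = S_4(0) = a_4 = 1
y_5 = S_4(3) = -4
t_q=1/2 is in segment 0 (τ=1/2); S_0(τ)=4179/1696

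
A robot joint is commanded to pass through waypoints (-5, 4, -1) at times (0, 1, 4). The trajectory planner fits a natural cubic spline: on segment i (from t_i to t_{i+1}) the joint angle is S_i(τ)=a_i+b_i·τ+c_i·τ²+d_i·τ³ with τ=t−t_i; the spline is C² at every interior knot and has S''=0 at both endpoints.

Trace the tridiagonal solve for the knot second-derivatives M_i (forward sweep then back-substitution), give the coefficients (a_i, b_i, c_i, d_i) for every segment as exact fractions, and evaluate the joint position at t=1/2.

Δ: Δ0=9, Δ1=-5/3
row 1: diag=8, rhs=-64; c'=3/8, d'=-8
back: M1=-8
M: M0=0, M1=-8, M2=0
seg 0: a=-5, c=M0/2=0, d=(M1−M0)/(6·1)=-4/3, b=Δ0−h0·(2M0+M1)/6=31/3
seg 1: a=4, c=M1/2=-4, d=(M2−M1)/(6·3)=4/9, b=Δ1−h1·(2M1+M2)/6=19/3
t_q=1/2 → seg 0, τ=1/2; S=-5+31/3·τ+0·τ²+-4/3·τ³=0

  seg 0: a=-5 b=31/3 c=0 d=-4/3
  seg 1: a=4 b=19/3 c=-4 d=4/9
S(1/2) = 0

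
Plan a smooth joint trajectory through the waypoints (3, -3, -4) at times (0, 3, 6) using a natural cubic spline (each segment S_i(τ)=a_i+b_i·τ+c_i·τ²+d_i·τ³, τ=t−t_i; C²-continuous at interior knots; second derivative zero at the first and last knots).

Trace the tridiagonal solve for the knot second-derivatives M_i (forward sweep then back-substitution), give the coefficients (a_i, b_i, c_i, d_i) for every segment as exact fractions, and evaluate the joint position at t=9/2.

  seg 0: a=3 b=-29/12 c=0 d=5/108
  seg 1: a=-3 b=-7/6 c=5/12 d=-5/108
S(9/2) = -127/32

Δ: Δ0=-2, Δ1=-1/3
row 1: diag=12, rhs=10; c'=1/4, d'=5/6
back: M1=5/6
M: M0=0, M1=5/6, M2=0
seg 0: a=3, c=M0/2=0, d=(M1−M0)/(6·3)=5/108, b=Δ0−h0·(2M0+M1)/6=-29/12
seg 1: a=-3, c=M1/2=5/12, d=(M2−M1)/(6·3)=-5/108, b=Δ1−h1·(2M1+M2)/6=-7/6
t_q=9/2 → seg 1, τ=3/2; S=-3+-7/6·τ+5/12·τ²+-5/108·τ³=-127/32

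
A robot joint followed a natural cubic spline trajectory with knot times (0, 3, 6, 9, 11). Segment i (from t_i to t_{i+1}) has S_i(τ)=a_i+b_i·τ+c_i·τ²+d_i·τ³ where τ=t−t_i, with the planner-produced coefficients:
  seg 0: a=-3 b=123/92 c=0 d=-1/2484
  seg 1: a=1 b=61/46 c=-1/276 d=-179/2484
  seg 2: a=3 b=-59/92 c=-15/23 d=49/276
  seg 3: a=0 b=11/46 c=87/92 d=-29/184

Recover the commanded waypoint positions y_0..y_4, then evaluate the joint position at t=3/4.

y_0 = S_0(0) = a_0 = -3
y_1 = S_1(0) = a_1 = 1
y_2 = S_2(0) = a_2 = 3
y_3 = S_3(0) = a_3 = 0
y_4 = S_3(2) = 3
t_q=3/4 is in segment 0 (τ=3/4); S_0(τ)=-11761/5888

y_0=-3 y_1=1 y_2=3 y_3=0 y_4=3
S(3/4) = -11761/5888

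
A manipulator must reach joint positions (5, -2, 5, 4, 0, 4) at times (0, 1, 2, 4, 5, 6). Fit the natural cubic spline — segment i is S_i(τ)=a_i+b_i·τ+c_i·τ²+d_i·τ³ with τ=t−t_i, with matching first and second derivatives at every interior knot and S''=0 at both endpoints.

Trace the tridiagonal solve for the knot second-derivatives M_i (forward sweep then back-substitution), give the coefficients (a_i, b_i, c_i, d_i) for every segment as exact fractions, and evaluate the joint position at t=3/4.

Δ: Δ0=-7, Δ1=7, Δ2=-1/2, Δ3=-4, Δ4=4
row 1: diag=4, rhs=84; c'=1/4, d'=21
row 2: denom=6−1·1/4=23/4; d'=(-45−1·21)/(23/4)=-264/23
row 3: denom=6−2·8/23=122/23; d'=(-21−2·-264/23)/(122/23)=45/122
row 4: denom=4−1·23/122=465/122; d'=(48−1·45/122)/(465/122)=1937/155
back: M4=1937/155
back: M3=45/122−23/122·1937/155=-308/155
back: M2=-264/23−8/23·-308/155=-1672/155
back: M1=21−1/4·-1672/155=3673/155
M: M0=0, M1=3673/155, M2=-1672/155, M3=-308/155, M4=1937/155, M5=0
seg 0: a=5, c=M0/2=0, d=(M1−M0)/(6·1)=3673/930, b=Δ0−h0·(2M0+M1)/6=-10183/930
seg 1: a=-2, c=M1/2=3673/310, d=(M2−M1)/(6·1)=-1069/186, b=Δ1−h1·(2M1+M2)/6=418/465
seg 2: a=5, c=M2/2=-836/155, d=(M3−M2)/(6·2)=11/15, b=Δ2−h2·(2M2+M3)/6=6839/930
seg 3: a=4, c=M3/2=-154/155, d=(M4−M3)/(6·1)=449/186, b=Δ3−h3·(2M3+M4)/6=-5041/930
seg 4: a=0, c=M4/2=1937/310, d=(M5−M4)/(6·1)=-1937/930, b=Δ4−h4·(2M4+M5)/6=-77/465
t_q=3/4 → seg 0, τ=3/4; S=5+-10183/930·τ+0·τ²+3673/930·τ³=-30671/19840

  seg 0: a=5 b=-10183/930 c=0 d=3673/930
  seg 1: a=-2 b=418/465 c=3673/310 d=-1069/186
  seg 2: a=5 b=6839/930 c=-836/155 d=11/15
  seg 3: a=4 b=-5041/930 c=-154/155 d=449/186
  seg 4: a=0 b=-77/465 c=1937/310 d=-1937/930
S(3/4) = -30671/19840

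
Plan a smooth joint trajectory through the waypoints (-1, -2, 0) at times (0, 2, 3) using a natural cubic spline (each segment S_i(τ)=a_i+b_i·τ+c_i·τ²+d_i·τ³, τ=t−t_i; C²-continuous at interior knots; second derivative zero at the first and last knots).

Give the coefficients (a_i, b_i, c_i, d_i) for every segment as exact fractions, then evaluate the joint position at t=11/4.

  seg 0: a=-1 b=-4/3 c=0 d=5/24
  seg 1: a=-2 b=7/6 c=5/4 d=-5/12
S(11/4) = -153/256

Δ: Δ0=-1/2, Δ1=2
row 1: diag=6, rhs=15; c'=1/6, d'=5/2
back: M1=5/2
M: M0=0, M1=5/2, M2=0
seg 0: a=-1, c=M0/2=0, d=(M1−M0)/(6·2)=5/24, b=Δ0−h0·(2M0+M1)/6=-4/3
seg 1: a=-2, c=M1/2=5/4, d=(M2−M1)/(6·1)=-5/12, b=Δ1−h1·(2M1+M2)/6=7/6
t_q=11/4 → seg 1, τ=3/4; S=-2+7/6·τ+5/4·τ²+-5/12·τ³=-153/256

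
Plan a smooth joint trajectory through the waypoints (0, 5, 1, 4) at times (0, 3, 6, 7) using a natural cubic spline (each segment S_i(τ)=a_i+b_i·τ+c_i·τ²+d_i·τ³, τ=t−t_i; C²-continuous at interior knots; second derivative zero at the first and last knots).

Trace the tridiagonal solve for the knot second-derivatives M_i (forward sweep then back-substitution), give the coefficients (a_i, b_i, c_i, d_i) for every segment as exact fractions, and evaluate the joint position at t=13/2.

  seg 0: a=0 b=256/87 c=0 d=-37/261
  seg 1: a=5 b=-77/87 c=-37/29 d=98/261
  seg 2: a=1 b=139/87 c=61/29 d=-61/87
S(13/2) = 519/232

Δ: Δ0=5/3, Δ1=-4/3, Δ2=3
row 1: diag=12, rhs=-18; c'=1/4, d'=-3/2
row 2: denom=8−3·1/4=29/4; d'=(26−3·-3/2)/(29/4)=122/29
back: M2=122/29
back: M1=-3/2−1/4·122/29=-74/29
M: M0=0, M1=-74/29, M2=122/29, M3=0
seg 0: a=0, c=M0/2=0, d=(M1−M0)/(6·3)=-37/261, b=Δ0−h0·(2M0+M1)/6=256/87
seg 1: a=5, c=M1/2=-37/29, d=(M2−M1)/(6·3)=98/261, b=Δ1−h1·(2M1+M2)/6=-77/87
seg 2: a=1, c=M2/2=61/29, d=(M3−M2)/(6·1)=-61/87, b=Δ2−h2·(2M2+M3)/6=139/87
t_q=13/2 → seg 2, τ=1/2; S=1+139/87·τ+61/29·τ²+-61/87·τ³=519/232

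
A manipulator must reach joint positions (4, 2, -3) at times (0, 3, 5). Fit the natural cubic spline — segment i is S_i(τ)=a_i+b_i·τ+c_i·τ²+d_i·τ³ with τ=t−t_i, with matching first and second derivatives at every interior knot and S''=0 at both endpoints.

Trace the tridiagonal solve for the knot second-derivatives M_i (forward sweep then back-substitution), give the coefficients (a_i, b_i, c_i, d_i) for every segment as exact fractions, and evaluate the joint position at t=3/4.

Δ: Δ0=-2/3, Δ1=-5/2
row 1: diag=10, rhs=-11; c'=1/5, d'=-11/10
back: M1=-11/10
M: M0=0, M1=-11/10, M2=0
seg 0: a=4, c=M0/2=0, d=(M1−M0)/(6·3)=-11/180, b=Δ0−h0·(2M0+M1)/6=-7/60
seg 1: a=2, c=M1/2=-11/20, d=(M2−M1)/(6·2)=11/120, b=Δ1−h1·(2M1+M2)/6=-53/30
t_q=3/4 → seg 0, τ=3/4; S=4+-7/60·τ+0·τ²+-11/180·τ³=995/256

  seg 0: a=4 b=-7/60 c=0 d=-11/180
  seg 1: a=2 b=-53/30 c=-11/20 d=11/120
S(3/4) = 995/256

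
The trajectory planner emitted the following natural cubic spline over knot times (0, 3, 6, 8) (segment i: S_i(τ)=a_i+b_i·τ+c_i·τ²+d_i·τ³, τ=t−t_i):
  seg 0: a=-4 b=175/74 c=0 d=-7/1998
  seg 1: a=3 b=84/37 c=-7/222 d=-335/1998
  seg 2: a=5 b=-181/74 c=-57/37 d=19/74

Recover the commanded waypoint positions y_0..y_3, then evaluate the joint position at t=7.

y_0=-4 y_1=3 y_2=5 y_3=-4
S(7) = 47/37

y_0 = S_0(0) = a_0 = -4
y_1 = S_1(0) = a_1 = 3
y_2 = S_2(0) = a_2 = 5
y_3 = S_2(2) = -4
t_q=7 is in segment 2 (τ=1); S_2(τ)=47/37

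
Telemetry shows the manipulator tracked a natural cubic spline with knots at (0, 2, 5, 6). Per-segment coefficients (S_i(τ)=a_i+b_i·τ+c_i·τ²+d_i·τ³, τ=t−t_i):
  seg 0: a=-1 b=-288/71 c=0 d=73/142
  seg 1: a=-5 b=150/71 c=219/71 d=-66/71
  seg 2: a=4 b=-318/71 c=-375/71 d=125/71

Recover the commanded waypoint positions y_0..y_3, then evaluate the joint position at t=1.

y_0=-1 y_1=-5 y_2=4 y_3=-4
S(1) = -645/142

y_0 = S_0(0) = a_0 = -1
y_1 = S_1(0) = a_1 = -5
y_2 = S_2(0) = a_2 = 4
y_3 = S_2(1) = -4
t_q=1 is in segment 0 (τ=1); S_0(τ)=-645/142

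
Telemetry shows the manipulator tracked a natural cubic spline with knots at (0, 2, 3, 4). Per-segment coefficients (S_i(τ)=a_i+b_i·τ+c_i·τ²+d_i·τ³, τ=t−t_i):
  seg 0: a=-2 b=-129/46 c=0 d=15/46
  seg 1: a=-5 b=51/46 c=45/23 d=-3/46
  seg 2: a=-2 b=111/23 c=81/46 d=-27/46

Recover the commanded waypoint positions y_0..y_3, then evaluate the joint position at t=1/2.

y_0 = S_0(0) = a_0 = -2
y_1 = S_1(0) = a_1 = -5
y_2 = S_2(0) = a_2 = -2
y_3 = S_2(1) = 4
t_q=1/2 is in segment 0 (τ=1/2); S_0(τ)=-1237/368

y_0=-2 y_1=-5 y_2=-2 y_3=4
S(1/2) = -1237/368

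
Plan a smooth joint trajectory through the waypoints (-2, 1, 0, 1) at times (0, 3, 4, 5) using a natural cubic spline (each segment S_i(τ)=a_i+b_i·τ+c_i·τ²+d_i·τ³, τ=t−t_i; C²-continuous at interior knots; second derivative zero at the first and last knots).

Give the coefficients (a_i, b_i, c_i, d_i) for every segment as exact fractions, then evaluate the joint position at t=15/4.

  seg 0: a=-2 b=61/31 c=0 d=-10/93
  seg 1: a=1 b=-29/31 c=-30/31 d=28/31
  seg 2: a=0 b=-5/31 c=54/31 d=-18/31
S(15/4) = 67/496

Δ: Δ0=1, Δ1=-1, Δ2=1
row 1: diag=8, rhs=-12; c'=1/8, d'=-3/2
row 2: denom=4−1·1/8=31/8; d'=(12−1·-3/2)/(31/8)=108/31
back: M2=108/31
back: M1=-3/2−1/8·108/31=-60/31
M: M0=0, M1=-60/31, M2=108/31, M3=0
seg 0: a=-2, c=M0/2=0, d=(M1−M0)/(6·3)=-10/93, b=Δ0−h0·(2M0+M1)/6=61/31
seg 1: a=1, c=M1/2=-30/31, d=(M2−M1)/(6·1)=28/31, b=Δ1−h1·(2M1+M2)/6=-29/31
seg 2: a=0, c=M2/2=54/31, d=(M3−M2)/(6·1)=-18/31, b=Δ2−h2·(2M2+M3)/6=-5/31
t_q=15/4 → seg 1, τ=3/4; S=1+-29/31·τ+-30/31·τ²+28/31·τ³=67/496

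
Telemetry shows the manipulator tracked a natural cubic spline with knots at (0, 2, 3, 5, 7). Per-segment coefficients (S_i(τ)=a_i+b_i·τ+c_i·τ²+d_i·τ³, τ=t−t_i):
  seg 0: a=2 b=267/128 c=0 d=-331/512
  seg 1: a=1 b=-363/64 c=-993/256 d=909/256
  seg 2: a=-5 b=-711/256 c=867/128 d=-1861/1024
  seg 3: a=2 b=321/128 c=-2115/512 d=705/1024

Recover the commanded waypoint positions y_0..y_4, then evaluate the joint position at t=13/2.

y_0=2 y_1=1 y_2=-5 y_3=2 y_4=-4
S(13/2) = -9905/8192

y_0 = S_0(0) = a_0 = 2
y_1 = S_1(0) = a_1 = 1
y_2 = S_2(0) = a_2 = -5
y_3 = S_3(0) = a_3 = 2
y_4 = S_3(2) = -4
t_q=13/2 is in segment 3 (τ=3/2); S_3(τ)=-9905/8192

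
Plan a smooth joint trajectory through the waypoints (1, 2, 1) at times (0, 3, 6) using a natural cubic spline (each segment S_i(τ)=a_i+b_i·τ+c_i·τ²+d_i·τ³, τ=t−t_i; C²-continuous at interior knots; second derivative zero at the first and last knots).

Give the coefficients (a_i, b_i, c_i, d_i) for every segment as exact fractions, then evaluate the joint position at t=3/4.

Δ: Δ0=1/3, Δ1=-1/3
row 1: diag=12, rhs=-4; c'=1/4, d'=-1/3
back: M1=-1/3
M: M0=0, M1=-1/3, M2=0
seg 0: a=1, c=M0/2=0, d=(M1−M0)/(6·3)=-1/54, b=Δ0−h0·(2M0+M1)/6=1/2
seg 1: a=2, c=M1/2=-1/6, d=(M2−M1)/(6·3)=1/54, b=Δ1−h1·(2M1+M2)/6=0
t_q=3/4 → seg 0, τ=3/4; S=1+1/2·τ+0·τ²+-1/54·τ³=175/128

  seg 0: a=1 b=1/2 c=0 d=-1/54
  seg 1: a=2 b=0 c=-1/6 d=1/54
S(3/4) = 175/128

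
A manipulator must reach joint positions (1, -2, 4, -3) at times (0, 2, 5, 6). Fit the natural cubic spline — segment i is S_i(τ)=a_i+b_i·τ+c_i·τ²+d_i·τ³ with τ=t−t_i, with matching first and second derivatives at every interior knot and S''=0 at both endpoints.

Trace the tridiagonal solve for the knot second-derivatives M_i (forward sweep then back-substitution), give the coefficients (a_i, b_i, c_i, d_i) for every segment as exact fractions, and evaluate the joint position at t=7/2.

Δ: Δ0=-3/2, Δ1=2, Δ2=-7
row 1: diag=10, rhs=21; c'=3/10, d'=21/10
row 2: denom=8−3·3/10=71/10; d'=(-54−3·21/10)/(71/10)=-603/71
back: M2=-603/71
back: M1=21/10−3/10·-603/71=330/71
M: M0=0, M1=330/71, M2=-603/71, M3=0
seg 0: a=1, c=M0/2=0, d=(M1−M0)/(6·2)=55/142, b=Δ0−h0·(2M0+M1)/6=-433/142
seg 1: a=-2, c=M1/2=165/71, d=(M2−M1)/(6·3)=-311/426, b=Δ1−h1·(2M1+M2)/6=227/142
seg 2: a=4, c=M2/2=-603/142, d=(M3−M2)/(6·1)=201/142, b=Δ2−h2·(2M2+M3)/6=-296/71
t_q=7/2 → seg 1, τ=3/2; S=-2+227/142·τ+165/71·τ²+-311/426·τ³=3593/1136

  seg 0: a=1 b=-433/142 c=0 d=55/142
  seg 1: a=-2 b=227/142 c=165/71 d=-311/426
  seg 2: a=4 b=-296/71 c=-603/142 d=201/142
S(7/2) = 3593/1136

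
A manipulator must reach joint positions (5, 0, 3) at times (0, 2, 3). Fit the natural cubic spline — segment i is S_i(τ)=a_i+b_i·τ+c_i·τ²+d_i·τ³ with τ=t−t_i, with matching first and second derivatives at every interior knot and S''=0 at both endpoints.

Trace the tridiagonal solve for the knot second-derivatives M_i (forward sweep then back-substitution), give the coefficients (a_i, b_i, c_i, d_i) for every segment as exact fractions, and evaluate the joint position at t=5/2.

Δ: Δ0=-5/2, Δ1=3
row 1: diag=6, rhs=33; c'=1/6, d'=11/2
back: M1=11/2
M: M0=0, M1=11/2, M2=0
seg 0: a=5, c=M0/2=0, d=(M1−M0)/(6·2)=11/24, b=Δ0−h0·(2M0+M1)/6=-13/3
seg 1: a=0, c=M1/2=11/4, d=(M2−M1)/(6·1)=-11/12, b=Δ1−h1·(2M1+M2)/6=7/6
t_q=5/2 → seg 1, τ=1/2; S=0+7/6·τ+11/4·τ²+-11/12·τ³=37/32

  seg 0: a=5 b=-13/3 c=0 d=11/24
  seg 1: a=0 b=7/6 c=11/4 d=-11/12
S(5/2) = 37/32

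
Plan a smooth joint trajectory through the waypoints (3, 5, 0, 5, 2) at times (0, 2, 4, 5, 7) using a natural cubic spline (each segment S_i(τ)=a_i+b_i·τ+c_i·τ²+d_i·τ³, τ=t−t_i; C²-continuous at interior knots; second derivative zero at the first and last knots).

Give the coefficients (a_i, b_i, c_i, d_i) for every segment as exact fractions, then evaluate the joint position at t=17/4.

Δ: Δ0=1, Δ1=-5/2, Δ2=5, Δ3=-3/2
row 1: diag=8, rhs=-21; c'=1/4, d'=-21/8
row 2: denom=6−2·1/4=11/2; d'=(45−2·-21/8)/(11/2)=201/22
row 3: denom=6−1·2/11=64/11; d'=(-39−1·201/22)/(64/11)=-1059/128
back: M3=-1059/128
back: M2=201/22−2/11·-1059/128=681/64
back: M1=-21/8−1/4·681/64=-1353/256
M: M0=0, M1=-1353/256, M2=681/64, M3=-1059/128, M4=0
seg 0: a=3, c=M0/2=0, d=(M1−M0)/(6·2)=-451/1024, b=Δ0−h0·(2M0+M1)/6=707/256
seg 1: a=5, c=M1/2=-1353/512, d=(M2−M1)/(6·2)=1359/1024, b=Δ1−h1·(2M1+M2)/6=-323/128
seg 2: a=0, c=M2/2=681/128, d=(M3−M2)/(6·1)=-807/256, b=Δ2−h2·(2M2+M3)/6=725/256
seg 3: a=5, c=M3/2=-1059/256, d=(M4−M3)/(6·2)=353/512, b=Δ3−h3·(2M3+M4)/6=257/64
t_q=17/4 → seg 2, τ=1/4; S=0+725/256·τ+681/128·τ²+-807/256·τ³=16241/16384

  seg 0: a=3 b=707/256 c=0 d=-451/1024
  seg 1: a=5 b=-323/128 c=-1353/512 d=1359/1024
  seg 2: a=0 b=725/256 c=681/128 d=-807/256
  seg 3: a=5 b=257/64 c=-1059/256 d=353/512
S(17/4) = 16241/16384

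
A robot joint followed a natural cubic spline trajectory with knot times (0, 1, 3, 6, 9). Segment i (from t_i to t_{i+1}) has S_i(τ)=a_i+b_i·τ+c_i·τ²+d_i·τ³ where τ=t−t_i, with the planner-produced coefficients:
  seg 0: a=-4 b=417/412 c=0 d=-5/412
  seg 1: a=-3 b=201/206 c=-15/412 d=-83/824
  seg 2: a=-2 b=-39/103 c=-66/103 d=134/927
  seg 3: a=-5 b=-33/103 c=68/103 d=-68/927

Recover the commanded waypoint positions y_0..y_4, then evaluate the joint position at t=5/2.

y_0 = S_0(0) = a_0 = -4
y_1 = S_1(0) = a_1 = -3
y_2 = S_2(0) = a_2 = -2
y_3 = S_3(0) = a_3 = -5
y_4 = S_3(3) = -2
t_q=5/2 is in segment 1 (τ=3/2); S_1(τ)=-12909/6592

y_0=-4 y_1=-3 y_2=-2 y_3=-5 y_4=-2
S(5/2) = -12909/6592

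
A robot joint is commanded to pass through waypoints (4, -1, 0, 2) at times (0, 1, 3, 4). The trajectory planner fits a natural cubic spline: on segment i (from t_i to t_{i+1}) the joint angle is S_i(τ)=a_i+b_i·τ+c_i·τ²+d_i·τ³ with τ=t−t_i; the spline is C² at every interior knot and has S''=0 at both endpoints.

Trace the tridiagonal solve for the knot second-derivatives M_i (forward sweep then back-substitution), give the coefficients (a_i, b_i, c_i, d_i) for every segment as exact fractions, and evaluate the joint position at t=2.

Δ: Δ0=-5, Δ1=1/2, Δ2=2
row 1: diag=6, rhs=33; c'=1/3, d'=11/2
row 2: denom=6−2·1/3=16/3; d'=(9−2·11/2)/(16/3)=-3/8
back: M2=-3/8
back: M1=11/2−1/3·-3/8=45/8
M: M0=0, M1=45/8, M2=-3/8, M3=0
seg 0: a=4, c=M0/2=0, d=(M1−M0)/(6·1)=15/16, b=Δ0−h0·(2M0+M1)/6=-95/16
seg 1: a=-1, c=M1/2=45/16, d=(M2−M1)/(6·2)=-1/2, b=Δ1−h1·(2M1+M2)/6=-25/8
seg 2: a=0, c=M2/2=-3/16, d=(M3−M2)/(6·1)=1/16, b=Δ2−h2·(2M2+M3)/6=17/8
t_q=2 → seg 1, τ=1; S=-1+-25/8·τ+45/16·τ²+-1/2·τ³=-29/16

  seg 0: a=4 b=-95/16 c=0 d=15/16
  seg 1: a=-1 b=-25/8 c=45/16 d=-1/2
  seg 2: a=0 b=17/8 c=-3/16 d=1/16
S(2) = -29/16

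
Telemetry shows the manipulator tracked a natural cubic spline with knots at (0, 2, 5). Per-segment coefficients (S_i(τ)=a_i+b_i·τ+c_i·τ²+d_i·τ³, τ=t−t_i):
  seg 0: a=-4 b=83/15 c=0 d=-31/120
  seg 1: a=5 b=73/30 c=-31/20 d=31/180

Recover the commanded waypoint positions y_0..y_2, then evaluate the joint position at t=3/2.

y_0=-4 y_1=5 y_2=3
S(3/2) = 1097/320

y_0 = S_0(0) = a_0 = -4
y_1 = S_1(0) = a_1 = 5
y_2 = S_1(3) = 3
t_q=3/2 is in segment 0 (τ=3/2); S_0(τ)=1097/320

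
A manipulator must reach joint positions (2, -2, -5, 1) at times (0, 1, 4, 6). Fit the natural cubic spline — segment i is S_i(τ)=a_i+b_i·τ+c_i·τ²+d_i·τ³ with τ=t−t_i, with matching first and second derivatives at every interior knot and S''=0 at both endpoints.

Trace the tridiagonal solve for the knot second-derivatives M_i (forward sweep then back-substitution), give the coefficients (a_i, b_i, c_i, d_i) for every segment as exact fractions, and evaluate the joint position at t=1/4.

  seg 0: a=2 b=-302/71 c=0 d=18/71
  seg 1: a=-2 b=-248/71 c=54/71 d=5/213
  seg 2: a=-5 b=121/71 c=69/71 d=-23/142
S(1/4) = 2137/2272

Δ: Δ0=-4, Δ1=-1, Δ2=3
row 1: diag=8, rhs=18; c'=3/8, d'=9/4
row 2: denom=10−3·3/8=71/8; d'=(24−3·9/4)/(71/8)=138/71
back: M2=138/71
back: M1=9/4−3/8·138/71=108/71
M: M0=0, M1=108/71, M2=138/71, M3=0
seg 0: a=2, c=M0/2=0, d=(M1−M0)/(6·1)=18/71, b=Δ0−h0·(2M0+M1)/6=-302/71
seg 1: a=-2, c=M1/2=54/71, d=(M2−M1)/(6·3)=5/213, b=Δ1−h1·(2M1+M2)/6=-248/71
seg 2: a=-5, c=M2/2=69/71, d=(M3−M2)/(6·2)=-23/142, b=Δ2−h2·(2M2+M3)/6=121/71
t_q=1/4 → seg 0, τ=1/4; S=2+-302/71·τ+0·τ²+18/71·τ³=2137/2272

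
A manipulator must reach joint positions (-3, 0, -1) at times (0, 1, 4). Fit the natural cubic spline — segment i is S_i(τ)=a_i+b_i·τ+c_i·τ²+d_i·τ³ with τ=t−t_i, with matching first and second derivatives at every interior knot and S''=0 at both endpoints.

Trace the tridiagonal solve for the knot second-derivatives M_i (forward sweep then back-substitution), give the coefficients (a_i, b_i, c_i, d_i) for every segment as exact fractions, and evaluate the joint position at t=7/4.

Δ: Δ0=3, Δ1=-1/3
row 1: diag=8, rhs=-20; c'=3/8, d'=-5/2
back: M1=-5/2
M: M0=0, M1=-5/2, M2=0
seg 0: a=-3, c=M0/2=0, d=(M1−M0)/(6·1)=-5/12, b=Δ0−h0·(2M0+M1)/6=41/12
seg 1: a=0, c=M1/2=-5/4, d=(M2−M1)/(6·3)=5/36, b=Δ1−h1·(2M1+M2)/6=13/6
t_q=7/4 → seg 1, τ=3/4; S=0+13/6·τ+-5/4·τ²+5/36·τ³=251/256

  seg 0: a=-3 b=41/12 c=0 d=-5/12
  seg 1: a=0 b=13/6 c=-5/4 d=5/36
S(7/4) = 251/256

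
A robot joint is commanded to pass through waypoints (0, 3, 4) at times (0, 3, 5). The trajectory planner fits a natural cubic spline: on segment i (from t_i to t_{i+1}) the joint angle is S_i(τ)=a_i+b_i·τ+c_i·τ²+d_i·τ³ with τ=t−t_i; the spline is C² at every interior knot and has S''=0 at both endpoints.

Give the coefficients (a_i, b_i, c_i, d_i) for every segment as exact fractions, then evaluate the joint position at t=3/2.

  seg 0: a=0 b=23/20 c=0 d=-1/60
  seg 1: a=3 b=7/10 c=-3/20 d=1/40
S(3/2) = 267/160

Δ: Δ0=1, Δ1=1/2
row 1: diag=10, rhs=-3; c'=1/5, d'=-3/10
back: M1=-3/10
M: M0=0, M1=-3/10, M2=0
seg 0: a=0, c=M0/2=0, d=(M1−M0)/(6·3)=-1/60, b=Δ0−h0·(2M0+M1)/6=23/20
seg 1: a=3, c=M1/2=-3/20, d=(M2−M1)/(6·2)=1/40, b=Δ1−h1·(2M1+M2)/6=7/10
t_q=3/2 → seg 0, τ=3/2; S=0+23/20·τ+0·τ²+-1/60·τ³=267/160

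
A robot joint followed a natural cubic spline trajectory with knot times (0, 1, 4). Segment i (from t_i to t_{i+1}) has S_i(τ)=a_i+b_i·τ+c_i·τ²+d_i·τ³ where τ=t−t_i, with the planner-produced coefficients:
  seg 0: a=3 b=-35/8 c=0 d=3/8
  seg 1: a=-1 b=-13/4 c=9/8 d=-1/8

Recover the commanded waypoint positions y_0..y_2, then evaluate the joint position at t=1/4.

y_0=3 y_1=-1 y_2=-4
S(1/4) = 979/512

y_0 = S_0(0) = a_0 = 3
y_1 = S_1(0) = a_1 = -1
y_2 = S_1(3) = -4
t_q=1/4 is in segment 0 (τ=1/4); S_0(τ)=979/512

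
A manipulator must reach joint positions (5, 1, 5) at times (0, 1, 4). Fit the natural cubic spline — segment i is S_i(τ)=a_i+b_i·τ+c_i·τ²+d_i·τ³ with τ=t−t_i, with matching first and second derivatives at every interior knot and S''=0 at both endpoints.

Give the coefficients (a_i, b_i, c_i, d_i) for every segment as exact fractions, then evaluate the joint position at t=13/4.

  seg 0: a=5 b=-14/3 c=0 d=2/3
  seg 1: a=1 b=-8/3 c=2 d=-2/9
S(13/4) = 83/32

Δ: Δ0=-4, Δ1=4/3
row 1: diag=8, rhs=32; c'=3/8, d'=4
back: M1=4
M: M0=0, M1=4, M2=0
seg 0: a=5, c=M0/2=0, d=(M1−M0)/(6·1)=2/3, b=Δ0−h0·(2M0+M1)/6=-14/3
seg 1: a=1, c=M1/2=2, d=(M2−M1)/(6·3)=-2/9, b=Δ1−h1·(2M1+M2)/6=-8/3
t_q=13/4 → seg 1, τ=9/4; S=1+-8/3·τ+2·τ²+-2/9·τ³=83/32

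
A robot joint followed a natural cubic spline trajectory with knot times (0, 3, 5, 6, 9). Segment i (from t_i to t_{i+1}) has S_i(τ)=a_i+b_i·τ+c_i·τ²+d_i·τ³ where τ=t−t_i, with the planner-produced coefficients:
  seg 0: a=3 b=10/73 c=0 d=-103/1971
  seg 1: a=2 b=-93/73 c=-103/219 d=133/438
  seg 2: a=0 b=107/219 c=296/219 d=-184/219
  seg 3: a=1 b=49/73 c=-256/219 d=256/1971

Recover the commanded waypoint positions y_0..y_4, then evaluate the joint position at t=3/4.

y_0=3 y_1=2 y_2=0 y_3=1 y_4=-4
S(3/4) = 14393/4672

y_0 = S_0(0) = a_0 = 3
y_1 = S_1(0) = a_1 = 2
y_2 = S_2(0) = a_2 = 0
y_3 = S_3(0) = a_3 = 1
y_4 = S_3(3) = -4
t_q=3/4 is in segment 0 (τ=3/4); S_0(τ)=14393/4672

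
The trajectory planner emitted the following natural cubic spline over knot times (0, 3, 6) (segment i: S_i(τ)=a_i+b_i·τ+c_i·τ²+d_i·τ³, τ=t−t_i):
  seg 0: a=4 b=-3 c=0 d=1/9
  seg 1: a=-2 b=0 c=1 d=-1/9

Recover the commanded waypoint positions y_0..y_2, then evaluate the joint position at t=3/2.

y_0=4 y_1=-2 y_2=4
S(3/2) = -1/8

y_0 = S_0(0) = a_0 = 4
y_1 = S_1(0) = a_1 = -2
y_2 = S_1(3) = 4
t_q=3/2 is in segment 0 (τ=3/2); S_0(τ)=-1/8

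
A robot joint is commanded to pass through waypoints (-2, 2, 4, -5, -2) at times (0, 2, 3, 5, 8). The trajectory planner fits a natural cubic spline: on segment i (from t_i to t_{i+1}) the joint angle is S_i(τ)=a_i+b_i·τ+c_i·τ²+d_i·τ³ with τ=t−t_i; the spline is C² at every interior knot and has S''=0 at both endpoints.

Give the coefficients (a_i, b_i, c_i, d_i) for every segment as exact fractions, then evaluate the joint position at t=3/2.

Δ: Δ0=2, Δ1=2, Δ2=-9/2, Δ3=1
row 1: diag=6, rhs=0; c'=1/6, d'=0
row 2: denom=6−1·1/6=35/6; d'=(-39−1·0)/(35/6)=-234/35
row 3: denom=10−2·12/35=326/35; d'=(33−2·-234/35)/(326/35)=1623/326
back: M3=1623/326
back: M2=-234/35−12/35·1623/326=-1368/163
back: M1=0−1/6·-1368/163=228/163
M: M0=0, M1=228/163, M2=-1368/163, M3=1623/326, M4=0
seg 0: a=-2, c=M0/2=0, d=(M1−M0)/(6·2)=19/163, b=Δ0−h0·(2M0+M1)/6=250/163
seg 1: a=2, c=M1/2=114/163, d=(M2−M1)/(6·1)=-266/163, b=Δ1−h1·(2M1+M2)/6=478/163
seg 2: a=4, c=M2/2=-684/163, d=(M3−M2)/(6·2)=1453/1304, b=Δ2−h2·(2M2+M3)/6=-92/163
seg 3: a=-5, c=M3/2=1623/652, d=(M4−M3)/(6·3)=-541/1956, b=Δ3−h3·(2M3+M4)/6=-1297/326
t_q=3/2 → seg 0, τ=3/2; S=-2+250/163·τ+0·τ²+19/163·τ³=905/1304

  seg 0: a=-2 b=250/163 c=0 d=19/163
  seg 1: a=2 b=478/163 c=114/163 d=-266/163
  seg 2: a=4 b=-92/163 c=-684/163 d=1453/1304
  seg 3: a=-5 b=-1297/326 c=1623/652 d=-541/1956
S(3/2) = 905/1304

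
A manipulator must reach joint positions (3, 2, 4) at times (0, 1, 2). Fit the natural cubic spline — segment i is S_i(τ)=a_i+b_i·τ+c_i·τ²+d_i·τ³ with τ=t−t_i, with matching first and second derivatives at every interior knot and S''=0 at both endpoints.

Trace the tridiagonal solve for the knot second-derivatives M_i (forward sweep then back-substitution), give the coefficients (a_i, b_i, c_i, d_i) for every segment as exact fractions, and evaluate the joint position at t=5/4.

  seg 0: a=3 b=-7/4 c=0 d=3/4
  seg 1: a=2 b=1/2 c=9/4 d=-3/4
S(5/4) = 577/256

Δ: Δ0=-1, Δ1=2
row 1: diag=4, rhs=18; c'=1/4, d'=9/2
back: M1=9/2
M: M0=0, M1=9/2, M2=0
seg 0: a=3, c=M0/2=0, d=(M1−M0)/(6·1)=3/4, b=Δ0−h0·(2M0+M1)/6=-7/4
seg 1: a=2, c=M1/2=9/4, d=(M2−M1)/(6·1)=-3/4, b=Δ1−h1·(2M1+M2)/6=1/2
t_q=5/4 → seg 1, τ=1/4; S=2+1/2·τ+9/4·τ²+-3/4·τ³=577/256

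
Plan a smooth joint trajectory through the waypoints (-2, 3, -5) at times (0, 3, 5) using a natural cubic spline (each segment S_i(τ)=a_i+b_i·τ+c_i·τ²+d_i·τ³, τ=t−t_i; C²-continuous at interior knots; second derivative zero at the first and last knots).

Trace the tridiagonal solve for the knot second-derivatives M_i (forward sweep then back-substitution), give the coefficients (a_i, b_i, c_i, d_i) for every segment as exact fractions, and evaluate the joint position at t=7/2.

Δ: Δ0=5/3, Δ1=-4
row 1: diag=10, rhs=-34; c'=1/5, d'=-17/5
back: M1=-17/5
M: M0=0, M1=-17/5, M2=0
seg 0: a=-2, c=M0/2=0, d=(M1−M0)/(6·3)=-17/90, b=Δ0−h0·(2M0+M1)/6=101/30
seg 1: a=3, c=M1/2=-17/10, d=(M2−M1)/(6·2)=17/60, b=Δ1−h1·(2M1+M2)/6=-26/15
t_q=7/2 → seg 1, τ=1/2; S=3+-26/15·τ+-17/10·τ²+17/60·τ³=279/160

  seg 0: a=-2 b=101/30 c=0 d=-17/90
  seg 1: a=3 b=-26/15 c=-17/10 d=17/60
S(7/2) = 279/160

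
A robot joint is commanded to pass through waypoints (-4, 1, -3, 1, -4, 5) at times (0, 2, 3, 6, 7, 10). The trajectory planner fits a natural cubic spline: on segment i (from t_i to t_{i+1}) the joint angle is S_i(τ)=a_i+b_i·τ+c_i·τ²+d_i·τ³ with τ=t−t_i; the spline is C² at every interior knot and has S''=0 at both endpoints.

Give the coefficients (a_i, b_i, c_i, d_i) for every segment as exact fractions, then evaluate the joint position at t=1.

Δ: Δ0=5/2, Δ1=-4, Δ2=4/3, Δ3=-5, Δ4=3
row 1: diag=6, rhs=-39; c'=1/6, d'=-13/2
row 2: denom=8−1·1/6=47/6; d'=(32−1·-13/2)/(47/6)=231/47
row 3: denom=8−3·18/47=322/47; d'=(-38−3·231/47)/(322/47)=-2479/322
row 4: denom=8−1·47/322=2529/322; d'=(48−1·-2479/322)/(2529/322)=17935/2529
back: M4=17935/2529
back: M3=-2479/322−47/322·17935/2529=-22088/2529
back: M2=231/47−18/47·-22088/2529=2321/281
back: M1=-13/2−1/6·2321/281=-6640/843
M: M0=0, M1=-6640/843, M2=2321/281, M3=-22088/2529, M4=17935/2529, M5=0
seg 0: a=-4, c=M0/2=0, d=(M1−M0)/(6·2)=-1660/2529, b=Δ0−h0·(2M0+M1)/6=25925/5058
seg 1: a=1, c=M1/2=-3320/843, d=(M2−M1)/(6·1)=13603/5058, b=Δ1−h1·(2M1+M2)/6=-13915/5058
seg 2: a=-3, c=M2/2=2321/562, d=(M3−M2)/(6·3)=-42977/45522, b=Δ2−h2·(2M2+M3)/6=-6473/2529
seg 3: a=1, c=M3/2=-11044/2529, d=(M4−M3)/(6·1)=4447/1686, b=Δ3−h3·(2M3+M4)/6=-16543/5058
seg 4: a=-4, c=M4/2=17935/5058, d=(M5−M4)/(6·3)=-17935/45522, b=Δ4−h4·(2M4+M5)/6=-10348/2529
t_q=1 → seg 0, τ=1; S=-4+25925/5058·τ+0·τ²+-1660/2529·τ³=791/1686

  seg 0: a=-4 b=25925/5058 c=0 d=-1660/2529
  seg 1: a=1 b=-13915/5058 c=-3320/843 d=13603/5058
  seg 2: a=-3 b=-6473/2529 c=2321/562 d=-42977/45522
  seg 3: a=1 b=-16543/5058 c=-11044/2529 d=4447/1686
  seg 4: a=-4 b=-10348/2529 c=17935/5058 d=-17935/45522
S(1) = 791/1686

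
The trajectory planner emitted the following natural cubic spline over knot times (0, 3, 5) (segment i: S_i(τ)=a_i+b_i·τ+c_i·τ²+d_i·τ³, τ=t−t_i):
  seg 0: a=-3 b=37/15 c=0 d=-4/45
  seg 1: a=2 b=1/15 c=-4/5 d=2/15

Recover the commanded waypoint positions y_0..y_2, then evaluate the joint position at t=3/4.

y_0=-3 y_1=2 y_2=0
S(3/4) = -19/16

y_0 = S_0(0) = a_0 = -3
y_1 = S_1(0) = a_1 = 2
y_2 = S_1(2) = 0
t_q=3/4 is in segment 0 (τ=3/4); S_0(τ)=-19/16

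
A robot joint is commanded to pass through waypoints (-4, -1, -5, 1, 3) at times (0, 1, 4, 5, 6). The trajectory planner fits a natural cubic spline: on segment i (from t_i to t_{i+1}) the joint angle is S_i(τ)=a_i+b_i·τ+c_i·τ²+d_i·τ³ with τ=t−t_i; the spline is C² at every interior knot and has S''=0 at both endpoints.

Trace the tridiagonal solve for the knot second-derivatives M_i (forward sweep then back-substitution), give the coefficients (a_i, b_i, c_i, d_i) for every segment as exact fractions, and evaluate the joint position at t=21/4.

Δ: Δ0=3, Δ1=-4/3, Δ2=6, Δ3=2
row 1: diag=8, rhs=-26; c'=3/8, d'=-13/4
row 2: denom=8−3·3/8=55/8; d'=(44−3·-13/4)/(55/8)=86/11
row 3: denom=4−1·8/55=212/55; d'=(-24−1·86/11)/(212/55)=-875/106
back: M3=-875/106
back: M2=86/11−8/55·-875/106=478/53
back: M1=-13/4−3/8·478/53=-703/106
M: M0=0, M1=-703/106, M2=478/53, M3=-875/106, M4=0
seg 0: a=-4, c=M0/2=0, d=(M1−M0)/(6·1)=-703/636, b=Δ0−h0·(2M0+M1)/6=2611/636
seg 1: a=-1, c=M1/2=-703/212, d=(M2−M1)/(6·3)=553/636, b=Δ1−h1·(2M1+M2)/6=251/318
seg 2: a=-5, c=M2/2=239/53, d=(M3−M2)/(6·1)=-1831/636, b=Δ2−h2·(2M2+M3)/6=2779/636
seg 3: a=1, c=M3/2=-875/212, d=(M4−M3)/(6·1)=875/636, b=Δ3−h3·(2M3+M4)/6=1511/318
t_q=21/4 → seg 3, τ=1/4; S=1+1511/318·τ+-875/212·τ²+875/636·τ³=26477/13568

  seg 0: a=-4 b=2611/636 c=0 d=-703/636
  seg 1: a=-1 b=251/318 c=-703/212 d=553/636
  seg 2: a=-5 b=2779/636 c=239/53 d=-1831/636
  seg 3: a=1 b=1511/318 c=-875/212 d=875/636
S(21/4) = 26477/13568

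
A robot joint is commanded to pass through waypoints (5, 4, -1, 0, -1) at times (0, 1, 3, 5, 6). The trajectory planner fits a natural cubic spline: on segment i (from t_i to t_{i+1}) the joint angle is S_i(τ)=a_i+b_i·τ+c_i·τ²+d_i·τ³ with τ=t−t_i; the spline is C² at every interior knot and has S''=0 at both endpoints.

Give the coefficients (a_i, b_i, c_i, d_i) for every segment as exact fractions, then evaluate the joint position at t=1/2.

Δ: Δ0=-1, Δ1=-5/2, Δ2=1/2, Δ3=-1
row 1: diag=6, rhs=-9; c'=1/3, d'=-3/2
row 2: denom=8−2·1/3=22/3; d'=(18−2·-3/2)/(22/3)=63/22
row 3: denom=6−2·3/11=60/11; d'=(-9−2·63/22)/(60/11)=-27/10
back: M3=-27/10
back: M2=63/22−3/11·-27/10=18/5
back: M1=-3/2−1/3·18/5=-27/10
M: M0=0, M1=-27/10, M2=18/5, M3=-27/10, M4=0
seg 0: a=5, c=M0/2=0, d=(M1−M0)/(6·1)=-9/20, b=Δ0−h0·(2M0+M1)/6=-11/20
seg 1: a=4, c=M1/2=-27/20, d=(M2−M1)/(6·2)=21/40, b=Δ1−h1·(2M1+M2)/6=-19/10
seg 2: a=-1, c=M2/2=9/5, d=(M3−M2)/(6·2)=-21/40, b=Δ2−h2·(2M2+M3)/6=-1
seg 3: a=0, c=M3/2=-27/20, d=(M4−M3)/(6·1)=9/20, b=Δ3−h3·(2M3+M4)/6=-1/10
t_q=1/2 → seg 0, τ=1/2; S=5+-11/20·τ+0·τ²+-9/20·τ³=747/160

  seg 0: a=5 b=-11/20 c=0 d=-9/20
  seg 1: a=4 b=-19/10 c=-27/20 d=21/40
  seg 2: a=-1 b=-1 c=9/5 d=-21/40
  seg 3: a=0 b=-1/10 c=-27/20 d=9/20
S(1/2) = 747/160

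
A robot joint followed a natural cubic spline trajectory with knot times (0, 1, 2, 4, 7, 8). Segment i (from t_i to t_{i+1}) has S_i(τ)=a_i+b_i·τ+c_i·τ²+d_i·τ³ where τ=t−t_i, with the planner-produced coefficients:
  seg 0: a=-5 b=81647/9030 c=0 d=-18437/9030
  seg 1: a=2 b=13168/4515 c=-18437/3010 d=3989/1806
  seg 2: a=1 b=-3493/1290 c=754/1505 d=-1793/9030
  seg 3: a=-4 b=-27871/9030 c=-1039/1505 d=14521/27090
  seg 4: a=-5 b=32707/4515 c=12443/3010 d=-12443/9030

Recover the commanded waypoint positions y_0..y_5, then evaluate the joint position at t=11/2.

y_0=-5 y_1=2 y_2=1 y_3=-4 y_4=-5 y_5=5
S(11/2) = -40329/4816

y_0 = S_0(0) = a_0 = -5
y_1 = S_1(0) = a_1 = 2
y_2 = S_2(0) = a_2 = 1
y_3 = S_3(0) = a_3 = -4
y_4 = S_4(0) = a_4 = -5
y_5 = S_4(1) = 5
t_q=11/2 is in segment 3 (τ=3/2); S_3(τ)=-40329/4816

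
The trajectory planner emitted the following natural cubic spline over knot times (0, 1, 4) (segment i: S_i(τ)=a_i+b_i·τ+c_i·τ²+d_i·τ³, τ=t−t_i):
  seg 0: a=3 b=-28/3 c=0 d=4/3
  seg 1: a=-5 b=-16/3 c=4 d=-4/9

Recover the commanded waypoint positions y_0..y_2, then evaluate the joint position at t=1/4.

y_0 = S_0(0) = a_0 = 3
y_1 = S_1(0) = a_1 = -5
y_2 = S_1(3) = 3
t_q=1/4 is in segment 0 (τ=1/4); S_0(τ)=11/16

y_0=3 y_1=-5 y_2=3
S(1/4) = 11/16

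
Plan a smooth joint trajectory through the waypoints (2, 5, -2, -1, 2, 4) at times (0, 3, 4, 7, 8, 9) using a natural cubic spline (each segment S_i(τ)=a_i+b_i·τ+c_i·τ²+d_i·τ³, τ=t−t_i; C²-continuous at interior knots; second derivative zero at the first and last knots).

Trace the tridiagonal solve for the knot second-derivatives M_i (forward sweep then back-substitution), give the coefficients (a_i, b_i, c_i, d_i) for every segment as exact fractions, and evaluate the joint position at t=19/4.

  seg 0: a=2 b=1466/333 c=0 d=-1133/2997
  seg 1: a=5 b=-1933/333 c=-1133/333 d=245/111
  seg 2: a=-2 b=-1994/333 c=1072/333 d=-1111/2997
  seg 3: a=-1 b=1105/333 c=-13/111 d=-67/333
  seg 4: a=2 b=826/333 c=-80/111 d=80/333
S(19/4) = -11453/2368

Δ: Δ0=1, Δ1=-7, Δ2=1/3, Δ3=3, Δ4=2
row 1: diag=8, rhs=-48; c'=1/8, d'=-6
row 2: denom=8−1·1/8=63/8; d'=(44−1·-6)/(63/8)=400/63
row 3: denom=8−3·8/21=48/7; d'=(16−3·400/63)/(48/7)=-4/9
row 4: denom=4−1·7/48=185/48; d'=(-6−1·-4/9)/(185/48)=-160/111
back: M4=-160/111
back: M3=-4/9−7/48·-160/111=-26/111
back: M2=400/63−8/21·-26/111=2144/333
back: M1=-6−1/8·2144/333=-2266/333
M: M0=0, M1=-2266/333, M2=2144/333, M3=-26/111, M4=-160/111, M5=0
seg 0: a=2, c=M0/2=0, d=(M1−M0)/(6·3)=-1133/2997, b=Δ0−h0·(2M0+M1)/6=1466/333
seg 1: a=5, c=M1/2=-1133/333, d=(M2−M1)/(6·1)=245/111, b=Δ1−h1·(2M1+M2)/6=-1933/333
seg 2: a=-2, c=M2/2=1072/333, d=(M3−M2)/(6·3)=-1111/2997, b=Δ2−h2·(2M2+M3)/6=-1994/333
seg 3: a=-1, c=M3/2=-13/111, d=(M4−M3)/(6·1)=-67/333, b=Δ3−h3·(2M3+M4)/6=1105/333
seg 4: a=2, c=M4/2=-80/111, d=(M5−M4)/(6·1)=80/333, b=Δ4−h4·(2M4+M5)/6=826/333
t_q=19/4 → seg 2, τ=3/4; S=-2+-1994/333·τ+1072/333·τ²+-1111/2997·τ³=-11453/2368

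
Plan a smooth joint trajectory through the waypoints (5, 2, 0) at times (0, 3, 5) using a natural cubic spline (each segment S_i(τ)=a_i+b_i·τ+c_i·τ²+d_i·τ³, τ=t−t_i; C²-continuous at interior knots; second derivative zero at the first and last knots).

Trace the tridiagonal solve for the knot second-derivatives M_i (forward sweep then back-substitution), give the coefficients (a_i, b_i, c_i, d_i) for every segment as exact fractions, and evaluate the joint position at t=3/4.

Δ: Δ0=-1, Δ1=-1
row 1: diag=10, rhs=0; c'=1/5, d'=0
back: M1=0
M: M0=0, M1=0, M2=0
seg 0: a=5, c=M0/2=0, d=(M1−M0)/(6·3)=0, b=Δ0−h0·(2M0+M1)/6=-1
seg 1: a=2, c=M1/2=0, d=(M2−M1)/(6·2)=0, b=Δ1−h1·(2M1+M2)/6=-1
t_q=3/4 → seg 0, τ=3/4; S=5+-1·τ+0·τ²+0·τ³=17/4

  seg 0: a=5 b=-1 c=0 d=0
  seg 1: a=2 b=-1 c=0 d=0
S(3/4) = 17/4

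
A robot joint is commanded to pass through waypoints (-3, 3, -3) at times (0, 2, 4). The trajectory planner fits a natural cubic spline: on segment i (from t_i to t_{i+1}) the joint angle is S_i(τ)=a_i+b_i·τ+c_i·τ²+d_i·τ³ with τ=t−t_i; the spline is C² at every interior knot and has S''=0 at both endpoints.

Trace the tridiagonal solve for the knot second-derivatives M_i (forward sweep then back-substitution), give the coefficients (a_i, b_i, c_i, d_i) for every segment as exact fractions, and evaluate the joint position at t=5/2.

Δ: Δ0=3, Δ1=-3
row 1: diag=8, rhs=-36; c'=1/4, d'=-9/2
back: M1=-9/2
M: M0=0, M1=-9/2, M2=0
seg 0: a=-3, c=M0/2=0, d=(M1−M0)/(6·2)=-3/8, b=Δ0−h0·(2M0+M1)/6=9/2
seg 1: a=3, c=M1/2=-9/4, d=(M2−M1)/(6·2)=3/8, b=Δ1−h1·(2M1+M2)/6=0
t_q=5/2 → seg 1, τ=1/2; S=3+0·τ+-9/4·τ²+3/8·τ³=159/64

  seg 0: a=-3 b=9/2 c=0 d=-3/8
  seg 1: a=3 b=0 c=-9/4 d=3/8
S(5/2) = 159/64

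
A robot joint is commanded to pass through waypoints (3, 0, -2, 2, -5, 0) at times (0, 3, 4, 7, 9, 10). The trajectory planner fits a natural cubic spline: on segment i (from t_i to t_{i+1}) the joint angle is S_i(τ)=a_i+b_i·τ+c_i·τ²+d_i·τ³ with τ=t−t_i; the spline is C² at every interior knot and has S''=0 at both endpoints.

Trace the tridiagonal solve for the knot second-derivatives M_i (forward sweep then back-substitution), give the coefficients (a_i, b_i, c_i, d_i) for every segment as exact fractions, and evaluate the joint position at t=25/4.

Δ: Δ0=-1, Δ1=-2, Δ2=4/3, Δ3=-7/2, Δ4=5
row 1: diag=8, rhs=-6; c'=1/8, d'=-3/4
row 2: denom=8−1·1/8=63/8; d'=(20−1·-3/4)/(63/8)=166/63
row 3: denom=10−3·8/21=62/7; d'=(-29−3·166/63)/(62/7)=-25/6
row 4: denom=6−2·7/31=172/31; d'=(51−2·-25/6)/(172/31)=2759/258
back: M4=2759/258
back: M3=-25/6−7/31·2759/258=-283/43
back: M2=166/63−8/21·-283/43=1990/387
back: M1=-3/4−1/8·1990/387=-539/387
M: M0=0, M1=-539/387, M2=1990/387, M3=-283/43, M4=2759/258, M5=0
seg 0: a=3, c=M0/2=0, d=(M1−M0)/(6·3)=-539/6966, b=Δ0−h0·(2M0+M1)/6=-235/774
seg 1: a=0, c=M1/2=-539/774, d=(M2−M1)/(6·1)=281/258, b=Δ1−h1·(2M1+M2)/6=-926/387
seg 2: a=-2, c=M2/2=995/387, d=(M3−M2)/(6·3)=-4537/6966, b=Δ2−h2·(2M2+M3)/6=-401/774
seg 3: a=2, c=M3/2=-283/86, d=(M4−M3)/(6·2)=4457/3096, b=Δ3−h3·(2M3+M4)/6=-1036/387
seg 4: a=-5, c=M4/2=2759/516, d=(M5−M4)/(6·1)=-2759/1548, b=Δ4−h4·(2M4+M5)/6=1111/774
t_q=25/4 → seg 2, τ=9/4; S=-2+-401/774·τ+995/387·τ²+-4537/6966·τ³=13383/5504

  seg 0: a=3 b=-235/774 c=0 d=-539/6966
  seg 1: a=0 b=-926/387 c=-539/774 d=281/258
  seg 2: a=-2 b=-401/774 c=995/387 d=-4537/6966
  seg 3: a=2 b=-1036/387 c=-283/86 d=4457/3096
  seg 4: a=-5 b=1111/774 c=2759/516 d=-2759/1548
S(25/4) = 13383/5504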